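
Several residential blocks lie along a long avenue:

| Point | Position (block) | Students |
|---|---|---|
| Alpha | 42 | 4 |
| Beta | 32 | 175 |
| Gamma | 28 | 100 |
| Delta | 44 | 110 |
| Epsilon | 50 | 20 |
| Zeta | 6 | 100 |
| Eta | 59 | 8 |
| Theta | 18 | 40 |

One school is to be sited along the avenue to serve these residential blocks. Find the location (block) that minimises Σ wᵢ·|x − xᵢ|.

x = 32

For a sum of weighted absolute distances on a line, the optimum is the weighted median (not the mean). Total weight W = 557; half-weight = 278.5.
Sort by position and accumulate weight:
  block 6 (Zeta, w=100) → cum 100
  block 18 (Theta, w=40) → cum 140
  block 28 (Gamma, w=100) → cum 240
  block 32 (Beta, w=175) → cum 415  ≥ 278.5 → median here
  block 42 (Alpha, w=4) → cum 419
  block 44 (Delta, w=110) → cum 529
  block 50 (Epsilon, w=20) → cum 549
  block 59 (Eta, w=8) → cum 557
Optimal location: block 32.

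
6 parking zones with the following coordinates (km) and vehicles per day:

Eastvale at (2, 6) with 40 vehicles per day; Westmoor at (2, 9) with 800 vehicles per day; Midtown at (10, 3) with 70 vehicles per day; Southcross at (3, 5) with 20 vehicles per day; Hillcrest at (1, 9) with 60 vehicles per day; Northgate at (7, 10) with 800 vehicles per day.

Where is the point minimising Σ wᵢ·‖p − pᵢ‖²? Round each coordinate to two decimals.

The minimiser of Σwᵢ‖p−pᵢ‖² is the weighted centroid p* = (Σwᵢpᵢ)/(Σwᵢ).
Σwᵢ = 1790.
Σwᵢxᵢ = 40·2 + 800·2 + 70·10 + 20·3 + 60·1 + 800·7 = 8100.
Σwᵢyᵢ = 40·6 + 800·9 + 70·3 + 20·5 + 60·9 + 800·10 = 16290.
x* = 8100/1790 = 4.53, y* = 16290/1790 = 9.10.

(4.53, 9.10)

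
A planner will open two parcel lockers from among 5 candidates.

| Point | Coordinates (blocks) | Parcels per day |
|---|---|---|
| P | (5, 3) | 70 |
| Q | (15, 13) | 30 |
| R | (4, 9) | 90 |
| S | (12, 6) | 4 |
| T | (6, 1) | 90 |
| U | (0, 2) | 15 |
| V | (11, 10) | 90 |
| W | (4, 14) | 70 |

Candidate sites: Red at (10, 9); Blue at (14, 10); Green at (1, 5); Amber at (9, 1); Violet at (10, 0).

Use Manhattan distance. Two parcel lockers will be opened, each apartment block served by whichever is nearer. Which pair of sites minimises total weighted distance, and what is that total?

Evaluate every pair (each demand assigned to the nearer of the two):
  {Red, Amber}: total = 2620
  {Red, Violet}: total = 2970
  {Red, Green}: total = 3070
  {Blue, Green}: total = 3174
  {Blue, Amber}: total = 3224
  {Blue, Violet}: total = 3574
  {Red, Blue}: total = 3735
  {Green, Amber}: total = 3782
  {Green, Violet}: total = 3962
  {Amber, Violet}: total = 4832
Best pair: {Red, Amber} with total 2620.

{Red, Amber}, total 2620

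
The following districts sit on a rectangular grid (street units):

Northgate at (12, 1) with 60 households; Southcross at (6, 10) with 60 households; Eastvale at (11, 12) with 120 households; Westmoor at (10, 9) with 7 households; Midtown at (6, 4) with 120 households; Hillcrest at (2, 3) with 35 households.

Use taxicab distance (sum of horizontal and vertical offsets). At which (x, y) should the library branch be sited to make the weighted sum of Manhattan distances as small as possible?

(6, 4)

Manhattan distance separates: Σwᵢ(|x−xᵢ|+|y−yᵢ|) = Σwᵢ|x−xᵢ| + Σwᵢ|y−yᵢ|, so x and y are optimised independently as 1-D weighted medians.
Total weight W = 402; half = 201.
x-coordinate, sorted with cumulative weight:
  x=2 (Hillcrest, w=35) cum 35
  x=6 (Southcross, w=60) cum 95
  x=6 (Midtown, w=120) cum 215  ← median
  x=10 (Westmoor, w=7) cum 222
  x=11 (Eastvale, w=120) cum 342
  x=12 (Northgate, w=60) cum 402
⇒ x* = 6
y-coordinate, sorted with cumulative weight:
  y=1 (Northgate, w=60) cum 60
  y=3 (Hillcrest, w=35) cum 95
  y=4 (Midtown, w=120) cum 215  ← median
  y=9 (Westmoor, w=7) cum 222
  y=10 (Southcross, w=60) cum 282
  y=12 (Eastvale, w=120) cum 402
⇒ y* = 4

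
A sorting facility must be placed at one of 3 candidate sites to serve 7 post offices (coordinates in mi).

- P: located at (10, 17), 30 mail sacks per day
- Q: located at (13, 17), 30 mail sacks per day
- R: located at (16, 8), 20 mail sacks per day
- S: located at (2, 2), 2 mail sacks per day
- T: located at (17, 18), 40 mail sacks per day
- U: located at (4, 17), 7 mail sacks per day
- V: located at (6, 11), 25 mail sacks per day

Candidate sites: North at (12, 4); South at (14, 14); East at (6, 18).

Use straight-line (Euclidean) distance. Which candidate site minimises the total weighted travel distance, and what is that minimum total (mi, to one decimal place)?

South, total 892.0 mi

Total weighted distance at each candidate:
  North (12, 4): total = 1851.3
  South (14, 14): total = 892.0
  East (6, 18): total = 1282.3
Minimum is at South with total 892.0 mi.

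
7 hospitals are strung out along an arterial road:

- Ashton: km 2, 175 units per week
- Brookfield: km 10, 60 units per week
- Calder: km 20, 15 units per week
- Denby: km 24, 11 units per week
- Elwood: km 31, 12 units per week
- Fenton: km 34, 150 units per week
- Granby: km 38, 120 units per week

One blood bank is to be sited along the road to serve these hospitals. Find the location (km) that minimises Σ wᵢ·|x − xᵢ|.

x = 31

For a sum of weighted absolute distances on a line, the optimum is the weighted median (not the mean). Total weight W = 543; half-weight = 271.5.
Sort by position and accumulate weight:
  km 2 (Ashton, w=175) → cum 175
  km 10 (Brookfield, w=60) → cum 235
  km 20 (Calder, w=15) → cum 250
  km 24 (Denby, w=11) → cum 261
  km 31 (Elwood, w=12) → cum 273  ≥ 271.5 → median here
  km 34 (Fenton, w=150) → cum 423
  km 38 (Granby, w=120) → cum 543
Optimal location: km 31.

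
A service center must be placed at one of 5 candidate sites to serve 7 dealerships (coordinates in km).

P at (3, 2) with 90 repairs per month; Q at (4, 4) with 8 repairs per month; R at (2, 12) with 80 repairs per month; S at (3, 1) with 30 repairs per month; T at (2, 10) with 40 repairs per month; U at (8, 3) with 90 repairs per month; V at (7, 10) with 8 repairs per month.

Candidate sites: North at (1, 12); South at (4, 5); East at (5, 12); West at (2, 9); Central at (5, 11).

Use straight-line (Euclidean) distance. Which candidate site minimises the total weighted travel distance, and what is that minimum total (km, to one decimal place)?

South, total 1663.3 km

Total weighted distance at each candidate:
  North (1, 12): total = 2567.8
  South (4, 5): total = 1663.3
  East (5, 12): total = 2578.4
  West (2, 9): total = 2005.8
  Central (5, 11): total = 2358.6
Minimum is at South with total 1663.3 km.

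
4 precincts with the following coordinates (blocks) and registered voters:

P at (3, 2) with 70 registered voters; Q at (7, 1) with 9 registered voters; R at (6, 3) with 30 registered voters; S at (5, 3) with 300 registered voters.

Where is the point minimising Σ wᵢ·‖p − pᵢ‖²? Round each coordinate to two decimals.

(4.78, 2.78)

The minimiser of Σwᵢ‖p−pᵢ‖² is the weighted centroid p* = (Σwᵢpᵢ)/(Σwᵢ).
Σwᵢ = 409.
Σwᵢxᵢ = 70·3 + 9·7 + 30·6 + 300·5 = 1953.
Σwᵢyᵢ = 70·2 + 9·1 + 30·3 + 300·3 = 1139.
x* = 1953/409 = 4.78, y* = 1139/409 = 2.78.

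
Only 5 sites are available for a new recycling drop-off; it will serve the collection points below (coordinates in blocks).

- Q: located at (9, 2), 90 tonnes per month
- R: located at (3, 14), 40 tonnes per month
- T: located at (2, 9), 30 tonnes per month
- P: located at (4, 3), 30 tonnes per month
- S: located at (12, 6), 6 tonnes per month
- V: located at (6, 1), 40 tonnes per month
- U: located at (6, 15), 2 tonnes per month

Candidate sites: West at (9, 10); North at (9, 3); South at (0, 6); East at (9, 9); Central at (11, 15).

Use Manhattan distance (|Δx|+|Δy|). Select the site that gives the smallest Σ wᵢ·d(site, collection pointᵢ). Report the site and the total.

North, total 1576 blocks

Total weighted distance at each candidate:
  West (9, 10): total = 2258
  North (9, 3): total = 1576
  South (0, 6): total = 2512
  East (9, 9): total = 2104
  Central (11, 15): total = 3560
Minimum is at North with total 1576 blocks.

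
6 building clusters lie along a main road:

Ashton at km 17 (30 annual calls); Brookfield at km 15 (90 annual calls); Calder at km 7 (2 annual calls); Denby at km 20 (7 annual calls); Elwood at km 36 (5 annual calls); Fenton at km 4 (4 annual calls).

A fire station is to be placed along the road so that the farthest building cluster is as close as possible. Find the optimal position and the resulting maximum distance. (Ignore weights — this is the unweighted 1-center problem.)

location 20, max distance 16

The 1-center on a line is the midpoint of the two extreme points: leftmost at 4, rightmost at 36.
Optimal location = (4 + 36)/2 = 20; maximum distance = (36 − 4)/2 = 16.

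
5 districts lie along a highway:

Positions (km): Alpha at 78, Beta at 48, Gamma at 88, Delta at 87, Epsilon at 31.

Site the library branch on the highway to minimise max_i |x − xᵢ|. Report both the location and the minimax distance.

The 1-center on a line is the midpoint of the two extreme points: leftmost at 31, rightmost at 88.
Optimal location = (31 + 88)/2 = 59.5; maximum distance = (88 − 31)/2 = 28.5.

location 59.5, max distance 28.5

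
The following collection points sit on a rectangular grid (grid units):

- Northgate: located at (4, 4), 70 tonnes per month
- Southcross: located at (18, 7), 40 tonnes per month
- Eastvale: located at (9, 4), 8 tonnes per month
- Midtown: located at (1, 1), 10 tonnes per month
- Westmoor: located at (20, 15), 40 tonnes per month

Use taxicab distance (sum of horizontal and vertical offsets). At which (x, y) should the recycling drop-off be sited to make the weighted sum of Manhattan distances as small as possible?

(9, 4)

Manhattan distance separates: Σwᵢ(|x−xᵢ|+|y−yᵢ|) = Σwᵢ|x−xᵢ| + Σwᵢ|y−yᵢ|, so x and y are optimised independently as 1-D weighted medians.
Total weight W = 168; half = 84.
x-coordinate, sorted with cumulative weight:
  x=1 (Midtown, w=10) cum 10
  x=4 (Northgate, w=70) cum 80
  x=9 (Eastvale, w=8) cum 88  ← median
  x=18 (Southcross, w=40) cum 128
  x=20 (Westmoor, w=40) cum 168
⇒ x* = 9
y-coordinate, sorted with cumulative weight:
  y=1 (Midtown, w=10) cum 10
  y=4 (Northgate, w=70) cum 80
  y=4 (Eastvale, w=8) cum 88  ← median
  y=7 (Southcross, w=40) cum 128
  y=15 (Westmoor, w=40) cum 168
⇒ y* = 4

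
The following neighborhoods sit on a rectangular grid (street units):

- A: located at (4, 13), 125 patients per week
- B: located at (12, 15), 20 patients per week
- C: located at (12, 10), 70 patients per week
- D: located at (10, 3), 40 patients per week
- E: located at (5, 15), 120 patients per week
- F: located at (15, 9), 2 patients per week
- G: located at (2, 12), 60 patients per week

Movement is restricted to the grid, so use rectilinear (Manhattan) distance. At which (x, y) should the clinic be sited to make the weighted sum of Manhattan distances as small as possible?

Manhattan distance separates: Σwᵢ(|x−xᵢ|+|y−yᵢ|) = Σwᵢ|x−xᵢ| + Σwᵢ|y−yᵢ|, so x and y are optimised independently as 1-D weighted medians.
Total weight W = 437; half = 218.5.
x-coordinate, sorted with cumulative weight:
  x=2 (G, w=60) cum 60
  x=4 (A, w=125) cum 185
  x=5 (E, w=120) cum 305  ← median
  x=10 (D, w=40) cum 345
  x=12 (B, w=20) cum 365
  x=12 (C, w=70) cum 435
  x=15 (F, w=2) cum 437
⇒ x* = 5
y-coordinate, sorted with cumulative weight:
  y=3 (D, w=40) cum 40
  y=9 (F, w=2) cum 42
  y=10 (C, w=70) cum 112
  y=12 (G, w=60) cum 172
  y=13 (A, w=125) cum 297  ← median
  y=15 (B, w=20) cum 317
  y=15 (E, w=120) cum 437
⇒ y* = 13

(5, 13)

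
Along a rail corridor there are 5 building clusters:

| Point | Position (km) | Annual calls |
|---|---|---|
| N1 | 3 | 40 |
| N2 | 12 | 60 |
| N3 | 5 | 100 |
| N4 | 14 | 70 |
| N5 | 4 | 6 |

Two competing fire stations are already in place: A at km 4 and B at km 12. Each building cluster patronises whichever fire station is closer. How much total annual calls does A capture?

The indifferent point is the midpoint (4+12)/2 = 8; building clusters left of it (closer to A at 4) go to A, those right go to B.
  N1 at 3 (w=40) → A
  N5 at 4 (w=6) → A
  N3 at 5 (w=100) → A
  N2 at 12 (w=60) → B
  N4 at 14 (w=70) → B
A captures 146; B captures 130.

146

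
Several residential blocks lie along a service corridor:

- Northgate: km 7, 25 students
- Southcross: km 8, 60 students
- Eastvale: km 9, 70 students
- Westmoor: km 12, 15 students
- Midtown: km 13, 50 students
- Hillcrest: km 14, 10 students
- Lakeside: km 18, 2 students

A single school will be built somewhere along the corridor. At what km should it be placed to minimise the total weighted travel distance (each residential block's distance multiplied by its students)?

For a sum of weighted absolute distances on a line, the optimum is the weighted median (not the mean). Total weight W = 232; half-weight = 116.
Sort by position and accumulate weight:
  km 7 (Northgate, w=25) → cum 25
  km 8 (Southcross, w=60) → cum 85
  km 9 (Eastvale, w=70) → cum 155  ≥ 116 → median here
  km 12 (Westmoor, w=15) → cum 170
  km 13 (Midtown, w=50) → cum 220
  km 14 (Hillcrest, w=10) → cum 230
  km 18 (Lakeside, w=2) → cum 232
Optimal location: km 9.

x = 9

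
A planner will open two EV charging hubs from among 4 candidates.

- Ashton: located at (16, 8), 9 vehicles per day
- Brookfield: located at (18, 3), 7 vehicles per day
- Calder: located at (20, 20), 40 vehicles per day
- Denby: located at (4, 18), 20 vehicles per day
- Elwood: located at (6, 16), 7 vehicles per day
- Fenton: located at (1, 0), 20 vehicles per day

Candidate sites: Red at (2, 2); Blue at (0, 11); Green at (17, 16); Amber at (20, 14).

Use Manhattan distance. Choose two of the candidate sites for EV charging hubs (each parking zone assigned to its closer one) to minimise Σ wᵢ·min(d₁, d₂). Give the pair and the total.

{Red, Green}, total 896

Evaluate every pair (each demand assigned to the nearer of the two):
  {Red, Green}: total = 896
  {Red, Amber}: total = 953
  {Blue, Amber}: total = 958
  {Blue, Green}: total = 996
  {Green, Amber}: total = 1429
  {Red, Blue}: total = 1807
Best pair: {Red, Green} with total 896.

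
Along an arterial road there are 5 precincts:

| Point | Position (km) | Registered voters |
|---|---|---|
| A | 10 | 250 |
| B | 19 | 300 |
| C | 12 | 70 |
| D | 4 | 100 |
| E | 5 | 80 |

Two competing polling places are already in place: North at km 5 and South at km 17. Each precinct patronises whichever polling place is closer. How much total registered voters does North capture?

430

The indifferent point is the midpoint (5+17)/2 = 11; precincts left of it (closer to North at 5) go to North, those right go to South.
  D at 4 (w=100) → North
  E at 5 (w=80) → North
  A at 10 (w=250) → North
  C at 12 (w=70) → South
  B at 19 (w=300) → South
North captures 430; South captures 370.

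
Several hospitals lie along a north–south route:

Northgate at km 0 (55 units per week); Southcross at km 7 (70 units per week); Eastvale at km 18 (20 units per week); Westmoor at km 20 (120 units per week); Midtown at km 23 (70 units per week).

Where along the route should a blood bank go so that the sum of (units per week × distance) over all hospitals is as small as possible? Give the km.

x = 20

For a sum of weighted absolute distances on a line, the optimum is the weighted median (not the mean). Total weight W = 335; half-weight = 167.5.
Sort by position and accumulate weight:
  km 0 (Northgate, w=55) → cum 55
  km 7 (Southcross, w=70) → cum 125
  km 18 (Eastvale, w=20) → cum 145
  km 20 (Westmoor, w=120) → cum 265  ≥ 167.5 → median here
  km 23 (Midtown, w=70) → cum 335
Optimal location: km 20.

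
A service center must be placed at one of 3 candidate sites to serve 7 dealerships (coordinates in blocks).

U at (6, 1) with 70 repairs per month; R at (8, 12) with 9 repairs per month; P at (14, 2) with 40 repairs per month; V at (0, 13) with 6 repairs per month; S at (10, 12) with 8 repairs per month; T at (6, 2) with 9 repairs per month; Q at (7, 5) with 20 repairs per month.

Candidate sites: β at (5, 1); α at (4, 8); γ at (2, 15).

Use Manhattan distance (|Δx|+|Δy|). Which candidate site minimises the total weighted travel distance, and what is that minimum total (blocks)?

Total weighted distance at each candidate:
  β (5, 1): total = 964
  α (4, 8): total = 1668
  γ (2, 15): total = 2906
Minimum is at β with total 964 blocks.

β, total 964 blocks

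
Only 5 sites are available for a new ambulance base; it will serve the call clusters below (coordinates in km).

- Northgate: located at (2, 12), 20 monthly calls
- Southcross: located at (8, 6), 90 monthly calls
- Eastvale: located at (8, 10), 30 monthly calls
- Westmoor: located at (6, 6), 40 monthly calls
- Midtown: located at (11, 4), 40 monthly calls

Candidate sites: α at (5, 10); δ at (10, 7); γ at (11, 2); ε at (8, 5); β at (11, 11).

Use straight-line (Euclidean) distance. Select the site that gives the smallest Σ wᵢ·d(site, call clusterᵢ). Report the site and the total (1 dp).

Total weighted distance at each candidate:
  α (5, 10): total = 1116.4
  δ (10, 7): total = 789.5
  γ (11, 2): total = 1311.5
  ε (8, 5): total = 640.3
  β (11, 11): total = 1363.6
Minimum is at ε with total 640.3 km.

ε, total 640.3 km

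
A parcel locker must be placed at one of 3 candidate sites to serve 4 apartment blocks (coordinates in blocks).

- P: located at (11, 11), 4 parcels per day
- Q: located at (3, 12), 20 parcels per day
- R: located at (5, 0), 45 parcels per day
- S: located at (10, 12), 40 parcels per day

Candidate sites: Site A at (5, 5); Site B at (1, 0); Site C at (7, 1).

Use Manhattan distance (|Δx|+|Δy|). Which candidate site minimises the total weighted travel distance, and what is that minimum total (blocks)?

Site A, total 933 blocks

Total weighted distance at each candidate:
  Site A (5, 5): total = 933
  Site B (1, 0): total = 1384
  Site C (7, 1): total = 1051
Minimum is at Site A with total 933 blocks.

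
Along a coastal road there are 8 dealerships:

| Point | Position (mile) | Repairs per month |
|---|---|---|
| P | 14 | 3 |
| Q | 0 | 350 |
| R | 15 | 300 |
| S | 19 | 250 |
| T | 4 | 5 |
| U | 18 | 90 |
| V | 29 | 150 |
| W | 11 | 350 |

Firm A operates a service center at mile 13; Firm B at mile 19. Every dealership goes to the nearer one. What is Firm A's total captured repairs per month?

The indifferent point is the midpoint (13+19)/2 = 16; dealerships left of it (closer to Firm A at 13) go to Firm A, those right go to Firm B.
  Q at 0 (w=350) → Firm A
  T at 4 (w=5) → Firm A
  W at 11 (w=350) → Firm A
  P at 14 (w=3) → Firm A
  R at 15 (w=300) → Firm A
  U at 18 (w=90) → Firm B
  S at 19 (w=250) → Firm B
  V at 29 (w=150) → Firm B
Firm A captures 1008; Firm B captures 490.

1008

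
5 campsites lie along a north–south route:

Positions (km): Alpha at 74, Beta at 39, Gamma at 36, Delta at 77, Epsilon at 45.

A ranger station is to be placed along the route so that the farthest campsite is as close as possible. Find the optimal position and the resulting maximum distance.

location 56.5, max distance 20.5

The 1-center on a line is the midpoint of the two extreme points: leftmost at 36, rightmost at 77.
Optimal location = (36 + 77)/2 = 56.5; maximum distance = (77 − 36)/2 = 20.5.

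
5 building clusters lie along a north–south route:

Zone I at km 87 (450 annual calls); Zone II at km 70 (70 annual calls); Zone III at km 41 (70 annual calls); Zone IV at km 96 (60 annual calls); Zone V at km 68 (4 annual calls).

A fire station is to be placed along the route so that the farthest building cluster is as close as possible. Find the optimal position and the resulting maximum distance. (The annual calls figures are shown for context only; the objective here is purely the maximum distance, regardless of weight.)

location 68.5, max distance 27.5

The 1-center on a line is the midpoint of the two extreme points: leftmost at 41, rightmost at 96.
Optimal location = (41 + 96)/2 = 68.5; maximum distance = (96 − 41)/2 = 27.5.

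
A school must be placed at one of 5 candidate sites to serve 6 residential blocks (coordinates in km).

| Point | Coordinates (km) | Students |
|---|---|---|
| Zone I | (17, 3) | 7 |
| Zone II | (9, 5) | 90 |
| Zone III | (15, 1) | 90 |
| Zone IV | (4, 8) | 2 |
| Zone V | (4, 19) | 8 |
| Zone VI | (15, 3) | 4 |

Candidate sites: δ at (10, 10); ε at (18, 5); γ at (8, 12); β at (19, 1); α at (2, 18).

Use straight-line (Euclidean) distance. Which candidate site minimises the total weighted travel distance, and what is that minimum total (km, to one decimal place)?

ε, total 1477.1 km

Total weighted distance at each candidate:
  δ (10, 10): total = 1588.4
  ε (18, 5): total = 1477.1
  γ (8, 12): total = 2020.4
  β (19, 1): total = 1587.6
  α (2, 18): total = 3521.1
Minimum is at ε with total 1477.1 km.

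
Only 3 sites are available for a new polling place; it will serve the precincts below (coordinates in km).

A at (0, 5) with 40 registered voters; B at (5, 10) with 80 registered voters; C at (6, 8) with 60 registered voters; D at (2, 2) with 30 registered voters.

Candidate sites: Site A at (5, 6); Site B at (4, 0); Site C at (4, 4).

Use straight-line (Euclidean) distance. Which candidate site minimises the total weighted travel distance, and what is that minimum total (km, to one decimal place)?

Total weighted distance at each candidate:
  Site A (5, 6): total = 808.1
  Site B (4, 0): total = 1639.7
  Site C (4, 4): total = 1004.7
Minimum is at Site A with total 808.1 km.

Site A, total 808.1 km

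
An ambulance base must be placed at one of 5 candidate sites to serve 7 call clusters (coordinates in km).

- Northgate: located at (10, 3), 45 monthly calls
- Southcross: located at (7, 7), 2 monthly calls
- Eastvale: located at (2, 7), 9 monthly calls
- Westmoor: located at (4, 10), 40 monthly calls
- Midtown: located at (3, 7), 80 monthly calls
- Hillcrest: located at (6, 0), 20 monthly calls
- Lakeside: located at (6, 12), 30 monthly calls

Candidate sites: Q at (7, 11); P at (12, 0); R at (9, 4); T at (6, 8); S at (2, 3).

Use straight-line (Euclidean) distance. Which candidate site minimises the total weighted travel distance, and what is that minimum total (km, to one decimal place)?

T, total 974.2 km

Total weighted distance at each candidate:
  Q (7, 11): total = 1292.5
  P (12, 0): total = 2236.2
  R (9, 4): total = 1344.8
  T (6, 8): total = 974.2
  S (2, 3): total = 1425.3
Minimum is at T with total 974.2 km.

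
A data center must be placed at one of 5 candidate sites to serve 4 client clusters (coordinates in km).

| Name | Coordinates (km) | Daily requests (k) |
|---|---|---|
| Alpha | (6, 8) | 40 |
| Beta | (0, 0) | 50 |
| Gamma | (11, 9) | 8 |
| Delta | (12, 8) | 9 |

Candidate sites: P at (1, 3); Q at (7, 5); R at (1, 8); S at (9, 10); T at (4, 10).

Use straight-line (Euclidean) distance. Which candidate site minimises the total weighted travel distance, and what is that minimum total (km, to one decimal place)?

P, total 643.0 km

Total weighted distance at each candidate:
  P (1, 3): total = 643.0
  Q (7, 5): total = 654.3
  R (1, 8): total = 782.5
  S (9, 10): total = 867.2
  T (4, 10): total = 782.4
Minimum is at P with total 643.0 km.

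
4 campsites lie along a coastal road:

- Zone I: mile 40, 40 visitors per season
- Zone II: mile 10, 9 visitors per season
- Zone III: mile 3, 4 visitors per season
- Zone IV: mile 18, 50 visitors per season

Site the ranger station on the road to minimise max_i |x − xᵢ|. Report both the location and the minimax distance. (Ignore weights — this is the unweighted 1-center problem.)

The 1-center on a line is the midpoint of the two extreme points: leftmost at 3, rightmost at 40.
Optimal location = (3 + 40)/2 = 21.5; maximum distance = (40 − 3)/2 = 18.5.

location 21.5, max distance 18.5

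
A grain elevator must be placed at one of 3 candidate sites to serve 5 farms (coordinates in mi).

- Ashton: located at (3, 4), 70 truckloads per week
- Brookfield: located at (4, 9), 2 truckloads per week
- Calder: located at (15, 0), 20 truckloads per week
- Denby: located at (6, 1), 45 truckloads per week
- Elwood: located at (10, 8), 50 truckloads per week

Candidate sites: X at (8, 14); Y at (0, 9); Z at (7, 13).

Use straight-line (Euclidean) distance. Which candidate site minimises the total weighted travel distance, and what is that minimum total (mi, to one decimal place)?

Y, total 1718.5 mi

Total weighted distance at each candidate:
  X (8, 14): total = 2016.6
  Y (0, 9): total = 1718.5
  Z (7, 13): total = 1838.1
Minimum is at Y with total 1718.5 mi.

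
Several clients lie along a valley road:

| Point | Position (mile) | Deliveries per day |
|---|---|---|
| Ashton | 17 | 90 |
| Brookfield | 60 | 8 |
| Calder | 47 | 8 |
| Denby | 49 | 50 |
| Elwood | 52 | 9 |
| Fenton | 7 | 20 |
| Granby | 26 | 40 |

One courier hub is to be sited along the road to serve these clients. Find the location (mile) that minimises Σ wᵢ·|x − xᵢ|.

For a sum of weighted absolute distances on a line, the optimum is the weighted median (not the mean). Total weight W = 225; half-weight = 112.5.
Sort by position and accumulate weight:
  mile 7 (Fenton, w=20) → cum 20
  mile 17 (Ashton, w=90) → cum 110
  mile 26 (Granby, w=40) → cum 150  ≥ 112.5 → median here
  mile 47 (Calder, w=8) → cum 158
  mile 49 (Denby, w=50) → cum 208
  mile 52 (Elwood, w=9) → cum 217
  mile 60 (Brookfield, w=8) → cum 225
Optimal location: mile 26.

x = 26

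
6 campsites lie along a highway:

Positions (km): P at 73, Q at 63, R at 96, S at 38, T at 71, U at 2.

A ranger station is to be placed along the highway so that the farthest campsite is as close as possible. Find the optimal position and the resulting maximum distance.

location 49, max distance 47

The 1-center on a line is the midpoint of the two extreme points: leftmost at 2, rightmost at 96.
Optimal location = (2 + 96)/2 = 49; maximum distance = (96 − 2)/2 = 47.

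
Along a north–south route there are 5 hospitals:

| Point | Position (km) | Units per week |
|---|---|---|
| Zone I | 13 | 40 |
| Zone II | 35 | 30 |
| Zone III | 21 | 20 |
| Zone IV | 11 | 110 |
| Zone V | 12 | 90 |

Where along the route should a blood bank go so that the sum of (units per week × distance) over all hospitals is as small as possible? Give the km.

For a sum of weighted absolute distances on a line, the optimum is the weighted median (not the mean). Total weight W = 290; half-weight = 145.
Sort by position and accumulate weight:
  km 11 (Zone IV, w=110) → cum 110
  km 12 (Zone V, w=90) → cum 200  ≥ 145 → median here
  km 13 (Zone I, w=40) → cum 240
  km 21 (Zone III, w=20) → cum 260
  km 35 (Zone II, w=30) → cum 290
Optimal location: km 12.

x = 12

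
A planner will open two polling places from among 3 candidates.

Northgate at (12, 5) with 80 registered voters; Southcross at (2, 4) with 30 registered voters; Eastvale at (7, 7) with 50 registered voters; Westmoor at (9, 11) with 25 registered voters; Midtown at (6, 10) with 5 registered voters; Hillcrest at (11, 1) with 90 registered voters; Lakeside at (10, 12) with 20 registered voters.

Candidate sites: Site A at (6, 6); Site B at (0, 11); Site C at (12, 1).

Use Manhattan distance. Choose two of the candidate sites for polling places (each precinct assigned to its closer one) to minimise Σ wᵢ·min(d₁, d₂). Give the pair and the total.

{Site A, Site C}, total 1110

Evaluate every pair (each demand assigned to the nearer of the two):
  {Site A, Site C}: total = 1110
  {Site B, Site C}: total = 1710
  {Site A, Site B}: total = 2160
Best pair: {Site A, Site C} with total 1110.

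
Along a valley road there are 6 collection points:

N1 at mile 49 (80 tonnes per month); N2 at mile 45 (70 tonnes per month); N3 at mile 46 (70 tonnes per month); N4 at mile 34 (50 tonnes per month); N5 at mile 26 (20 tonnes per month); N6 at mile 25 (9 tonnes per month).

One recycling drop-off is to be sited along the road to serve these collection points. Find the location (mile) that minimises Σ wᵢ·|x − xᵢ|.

x = 46

For a sum of weighted absolute distances on a line, the optimum is the weighted median (not the mean). Total weight W = 299; half-weight = 149.5.
Sort by position and accumulate weight:
  mile 25 (N6, w=9) → cum 9
  mile 26 (N5, w=20) → cum 29
  mile 34 (N4, w=50) → cum 79
  mile 45 (N2, w=70) → cum 149
  mile 46 (N3, w=70) → cum 219  ≥ 149.5 → median here
  mile 49 (N1, w=80) → cum 299
Optimal location: mile 46.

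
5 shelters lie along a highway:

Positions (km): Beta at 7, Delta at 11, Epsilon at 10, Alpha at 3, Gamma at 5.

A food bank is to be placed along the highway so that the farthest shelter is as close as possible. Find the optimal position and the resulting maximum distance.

The 1-center on a line is the midpoint of the two extreme points: leftmost at 3, rightmost at 11.
Optimal location = (3 + 11)/2 = 7; maximum distance = (11 − 3)/2 = 4.

location 7, max distance 4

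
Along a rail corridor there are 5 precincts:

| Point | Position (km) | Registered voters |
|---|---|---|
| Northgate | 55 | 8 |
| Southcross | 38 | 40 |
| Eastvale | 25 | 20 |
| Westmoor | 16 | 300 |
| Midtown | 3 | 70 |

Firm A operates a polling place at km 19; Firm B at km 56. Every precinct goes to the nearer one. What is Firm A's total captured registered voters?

The indifferent point is the midpoint (19+56)/2 = 37.5; precincts left of it (closer to Firm A at 19) go to Firm A, those right go to Firm B.
  Midtown at 3 (w=70) → Firm A
  Westmoor at 16 (w=300) → Firm A
  Eastvale at 25 (w=20) → Firm A
  Southcross at 38 (w=40) → Firm B
  Northgate at 55 (w=8) → Firm B
Firm A captures 390; Firm B captures 48.

390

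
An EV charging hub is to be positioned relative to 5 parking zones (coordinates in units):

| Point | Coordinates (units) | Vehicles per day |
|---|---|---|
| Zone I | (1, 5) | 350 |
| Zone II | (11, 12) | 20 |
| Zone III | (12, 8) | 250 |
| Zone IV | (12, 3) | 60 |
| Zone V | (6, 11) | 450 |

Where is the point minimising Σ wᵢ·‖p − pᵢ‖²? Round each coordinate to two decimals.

The minimiser of Σwᵢ‖p−pᵢ‖² is the weighted centroid p* = (Σwᵢpᵢ)/(Σwᵢ).
Σwᵢ = 1130.
Σwᵢxᵢ = 350·1 + 20·11 + 250·12 + 60·12 + 450·6 = 6990.
Σwᵢyᵢ = 350·5 + 20·12 + 250·8 + 60·3 + 450·11 = 9120.
x* = 6990/1130 = 6.19, y* = 9120/1130 = 8.07.

(6.19, 8.07)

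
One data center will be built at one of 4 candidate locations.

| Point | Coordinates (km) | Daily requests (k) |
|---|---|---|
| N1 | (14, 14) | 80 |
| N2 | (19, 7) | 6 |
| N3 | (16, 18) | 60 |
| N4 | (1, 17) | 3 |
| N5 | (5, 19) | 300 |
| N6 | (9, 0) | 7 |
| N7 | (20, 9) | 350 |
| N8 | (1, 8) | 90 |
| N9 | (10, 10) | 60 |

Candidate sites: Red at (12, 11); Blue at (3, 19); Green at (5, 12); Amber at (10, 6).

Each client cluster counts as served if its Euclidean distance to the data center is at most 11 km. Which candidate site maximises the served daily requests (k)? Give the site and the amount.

Coverage radius r = 11 km; a point is covered iff (Δx)²+(Δy)² ≤ 11² = 121.
  Red (12, 11): covers {N1, N2, N3, N5, N7, N9} → 856
  Blue (3, 19): covers {N4, N5} → 303
  Green (5, 12): covers {N1, N4, N5, N8, N9} → 533
  Amber (10, 6): covers {N1, N2, N6, N7, N8, N9} → 593
Maximum coverage at Red: 856 daily requests (k).

Red, covering 856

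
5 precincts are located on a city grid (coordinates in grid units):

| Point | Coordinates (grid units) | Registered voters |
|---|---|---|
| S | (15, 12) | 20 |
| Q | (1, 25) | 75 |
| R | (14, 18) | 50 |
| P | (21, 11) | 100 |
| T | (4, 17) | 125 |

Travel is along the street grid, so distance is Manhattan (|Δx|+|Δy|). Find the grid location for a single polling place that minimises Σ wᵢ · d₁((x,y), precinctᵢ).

Manhattan distance separates: Σwᵢ(|x−xᵢ|+|y−yᵢ|) = Σwᵢ|x−xᵢ| + Σwᵢ|y−yᵢ|, so x and y are optimised independently as 1-D weighted medians.
Total weight W = 370; half = 185.
x-coordinate, sorted with cumulative weight:
  x=1 (Q, w=75) cum 75
  x=4 (T, w=125) cum 200  ← median
  x=14 (R, w=50) cum 250
  x=15 (S, w=20) cum 270
  x=21 (P, w=100) cum 370
⇒ x* = 4
y-coordinate, sorted with cumulative weight:
  y=11 (P, w=100) cum 100
  y=12 (S, w=20) cum 120
  y=17 (T, w=125) cum 245  ← median
  y=18 (R, w=50) cum 295
  y=25 (Q, w=75) cum 370
⇒ y* = 17

(4, 17)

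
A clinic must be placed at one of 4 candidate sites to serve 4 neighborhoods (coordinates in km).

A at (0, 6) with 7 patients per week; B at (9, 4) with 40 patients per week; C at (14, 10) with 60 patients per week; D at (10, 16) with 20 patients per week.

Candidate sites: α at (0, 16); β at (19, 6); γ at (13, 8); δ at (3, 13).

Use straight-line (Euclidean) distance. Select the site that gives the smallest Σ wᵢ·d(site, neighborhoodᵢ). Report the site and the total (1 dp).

Total weighted distance at each candidate:
  α (0, 16): total = 1783.9
  β (19, 6): total = 1194.2
  γ (13, 8): total = 623.4
  δ (3, 13): total = 1322.4
Minimum is at γ with total 623.4 km.

γ, total 623.4 km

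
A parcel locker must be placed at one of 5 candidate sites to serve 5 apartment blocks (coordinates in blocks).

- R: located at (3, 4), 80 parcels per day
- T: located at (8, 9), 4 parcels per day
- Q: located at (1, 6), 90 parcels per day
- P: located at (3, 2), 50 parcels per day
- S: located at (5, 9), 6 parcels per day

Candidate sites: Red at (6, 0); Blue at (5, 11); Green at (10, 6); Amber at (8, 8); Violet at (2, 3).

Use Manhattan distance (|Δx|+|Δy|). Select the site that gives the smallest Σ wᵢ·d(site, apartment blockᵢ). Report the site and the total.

Violet, total 722 blocks

Total weighted distance at each candidate:
  Red (6, 0): total = 1904
  Blue (5, 11): total = 2112
  Green (10, 6): total = 2148
  Amber (8, 8): total = 2108
  Violet (2, 3): total = 722
Minimum is at Violet with total 722 blocks.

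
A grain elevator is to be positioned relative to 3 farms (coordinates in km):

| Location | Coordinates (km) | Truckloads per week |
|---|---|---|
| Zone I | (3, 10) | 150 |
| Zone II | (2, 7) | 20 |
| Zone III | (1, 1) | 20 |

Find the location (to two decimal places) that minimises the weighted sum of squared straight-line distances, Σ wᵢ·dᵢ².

(2.68, 8.74)

The minimiser of Σwᵢ‖p−pᵢ‖² is the weighted centroid p* = (Σwᵢpᵢ)/(Σwᵢ).
Σwᵢ = 190.
Σwᵢxᵢ = 150·3 + 20·2 + 20·1 = 510.
Σwᵢyᵢ = 150·10 + 20·7 + 20·1 = 1660.
x* = 510/190 = 2.68, y* = 1660/190 = 8.74.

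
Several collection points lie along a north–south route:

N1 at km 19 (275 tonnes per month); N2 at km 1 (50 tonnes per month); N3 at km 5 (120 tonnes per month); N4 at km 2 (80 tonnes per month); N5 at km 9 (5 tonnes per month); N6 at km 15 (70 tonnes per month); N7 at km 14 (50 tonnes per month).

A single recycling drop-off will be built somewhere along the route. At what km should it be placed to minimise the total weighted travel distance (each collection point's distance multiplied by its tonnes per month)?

x = 15

For a sum of weighted absolute distances on a line, the optimum is the weighted median (not the mean). Total weight W = 650; half-weight = 325.
Sort by position and accumulate weight:
  km 1 (N2, w=50) → cum 50
  km 2 (N4, w=80) → cum 130
  km 5 (N3, w=120) → cum 250
  km 9 (N5, w=5) → cum 255
  km 14 (N7, w=50) → cum 305
  km 15 (N6, w=70) → cum 375  ≥ 325 → median here
  km 19 (N1, w=275) → cum 650
Optimal location: km 15.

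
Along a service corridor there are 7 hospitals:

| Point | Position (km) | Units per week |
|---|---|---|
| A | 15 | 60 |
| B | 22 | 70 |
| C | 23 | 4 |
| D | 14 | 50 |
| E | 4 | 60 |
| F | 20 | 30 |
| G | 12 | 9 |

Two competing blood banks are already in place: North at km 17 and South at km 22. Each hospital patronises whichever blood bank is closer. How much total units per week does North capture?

The indifferent point is the midpoint (17+22)/2 = 19.5; hospitals left of it (closer to North at 17) go to North, those right go to South.
  E at 4 (w=60) → North
  G at 12 (w=9) → North
  D at 14 (w=50) → North
  A at 15 (w=60) → North
  F at 20 (w=30) → South
  B at 22 (w=70) → South
  C at 23 (w=4) → South
North captures 179; South captures 104.

179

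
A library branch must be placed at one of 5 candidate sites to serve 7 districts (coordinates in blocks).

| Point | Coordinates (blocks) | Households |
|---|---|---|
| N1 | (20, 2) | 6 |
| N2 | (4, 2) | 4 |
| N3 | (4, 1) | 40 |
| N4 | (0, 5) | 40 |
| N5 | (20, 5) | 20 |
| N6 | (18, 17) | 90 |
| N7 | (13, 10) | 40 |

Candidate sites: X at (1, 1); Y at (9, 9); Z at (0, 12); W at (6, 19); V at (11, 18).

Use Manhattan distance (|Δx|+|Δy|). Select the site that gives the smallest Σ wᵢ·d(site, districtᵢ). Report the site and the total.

Total weighted distance at each candidate:
  X (1, 1): total = 4726
  Y (9, 9): total = 3226
  Z (0, 12): total = 4326
  W (6, 19): total = 4322
  V (11, 18): total = 3722
Minimum is at Y with total 3226 blocks.

Y, total 3226 blocks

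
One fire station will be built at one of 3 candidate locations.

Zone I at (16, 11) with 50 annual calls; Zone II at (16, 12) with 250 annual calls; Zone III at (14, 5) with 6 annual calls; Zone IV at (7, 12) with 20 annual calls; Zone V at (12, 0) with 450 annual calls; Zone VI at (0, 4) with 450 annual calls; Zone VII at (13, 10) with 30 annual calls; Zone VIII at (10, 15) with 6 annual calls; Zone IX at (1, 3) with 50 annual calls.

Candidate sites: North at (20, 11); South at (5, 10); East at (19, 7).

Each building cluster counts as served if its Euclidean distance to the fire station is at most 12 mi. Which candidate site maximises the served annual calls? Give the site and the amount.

Coverage radius r = 12 mi; a point is covered iff (Δx)²+(Δy)² ≤ 12² = 144.
  North (20, 11): covers {Zone I, Zone II, Zone III, Zone VII, Zone VIII} → 342
  South (5, 10): covers {Zone I, Zone II, Zone III, Zone IV, Zone VI, Zone VII, Zone VIII, Zone IX} → 862
  East (19, 7): covers {Zone I, Zone II, Zone III, Zone V, Zone VII} → 786
Maximum coverage at South: 862 annual calls.

South, covering 862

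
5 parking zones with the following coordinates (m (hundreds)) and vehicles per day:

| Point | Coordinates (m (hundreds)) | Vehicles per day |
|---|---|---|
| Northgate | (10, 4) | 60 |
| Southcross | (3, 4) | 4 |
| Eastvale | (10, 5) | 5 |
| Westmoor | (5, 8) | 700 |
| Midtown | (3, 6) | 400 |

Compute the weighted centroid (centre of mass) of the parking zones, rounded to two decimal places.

The minimiser of Σwᵢ‖p−pᵢ‖² is the weighted centroid p* = (Σwᵢpᵢ)/(Σwᵢ).
Σwᵢ = 1169.
Σwᵢxᵢ = 60·10 + 4·3 + 5·10 + 700·5 + 400·3 = 5362.
Σwᵢyᵢ = 60·4 + 4·4 + 5·5 + 700·8 + 400·6 = 8281.
x* = 5362/1169 = 4.59, y* = 8281/1169 = 7.08.

(4.59, 7.08)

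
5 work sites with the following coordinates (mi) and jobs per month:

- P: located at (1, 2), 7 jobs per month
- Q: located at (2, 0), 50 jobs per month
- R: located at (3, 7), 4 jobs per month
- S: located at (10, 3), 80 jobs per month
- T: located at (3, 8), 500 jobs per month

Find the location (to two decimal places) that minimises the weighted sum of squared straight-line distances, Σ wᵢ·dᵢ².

(3.77, 6.68)

The minimiser of Σwᵢ‖p−pᵢ‖² is the weighted centroid p* = (Σwᵢpᵢ)/(Σwᵢ).
Σwᵢ = 641.
Σwᵢxᵢ = 7·1 + 50·2 + 4·3 + 80·10 + 500·3 = 2419.
Σwᵢyᵢ = 7·2 + 50·0 + 4·7 + 80·3 + 500·8 = 4282.
x* = 2419/641 = 3.77, y* = 4282/641 = 6.68.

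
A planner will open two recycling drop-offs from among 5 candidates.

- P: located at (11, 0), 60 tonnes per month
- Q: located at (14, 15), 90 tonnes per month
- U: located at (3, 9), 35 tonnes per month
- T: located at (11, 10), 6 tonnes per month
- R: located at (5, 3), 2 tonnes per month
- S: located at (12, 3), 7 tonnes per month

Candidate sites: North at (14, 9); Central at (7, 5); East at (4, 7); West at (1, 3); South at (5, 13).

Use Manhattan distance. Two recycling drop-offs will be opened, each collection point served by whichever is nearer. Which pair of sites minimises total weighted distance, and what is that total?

{North, Central}, total 1441

Evaluate every pair (each demand assigned to the nearer of the two):
  {North, Central}: total = 1441
  {North, East}: total = 1455
  {North, South}: total = 1570
  {North, West}: total = 1628
  {Central, South}: total = 1851
  {East, South}: total = 2083
  {West, South}: total = 2119
  {Central, East}: total = 2286
  {Central, West}: total = 2461
  {East, West}: total = 2650
Best pair: {North, Central} with total 1441.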